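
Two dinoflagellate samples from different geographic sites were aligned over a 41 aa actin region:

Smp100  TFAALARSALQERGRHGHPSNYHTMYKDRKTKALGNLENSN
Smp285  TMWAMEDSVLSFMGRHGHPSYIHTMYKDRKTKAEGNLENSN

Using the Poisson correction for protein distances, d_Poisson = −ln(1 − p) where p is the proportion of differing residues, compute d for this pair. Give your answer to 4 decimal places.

Mismatches occur at site 2 (F→M), site 3 (A→W), site 5 (L→M), site 6 (A→E), site 7 (R→D), site 9 (A→V), site 11 (Q→S), site 12 (E→F), site 13 (R→M), site 21 (N→Y), site 22 (Y→I), site 34 (L→E).
p = 12/41 = 0.292683.
d = −ln(1 − 0.292683) = −ln(0.707317) = 0.3463.

0.3463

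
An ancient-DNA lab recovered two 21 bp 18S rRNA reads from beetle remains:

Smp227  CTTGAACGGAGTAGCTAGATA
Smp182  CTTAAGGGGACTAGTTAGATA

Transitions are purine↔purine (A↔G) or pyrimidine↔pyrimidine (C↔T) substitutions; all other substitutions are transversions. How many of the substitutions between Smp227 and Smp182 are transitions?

The sequences differ at positions 4 (G/A, transition), 6 (A/G, transition), 7 (C/G, transversion), 11 (G/C, transversion), 15 (C/T, transition).
Of the 5 differences, 3 transitions and 2 transversions, so the answer is 3.

3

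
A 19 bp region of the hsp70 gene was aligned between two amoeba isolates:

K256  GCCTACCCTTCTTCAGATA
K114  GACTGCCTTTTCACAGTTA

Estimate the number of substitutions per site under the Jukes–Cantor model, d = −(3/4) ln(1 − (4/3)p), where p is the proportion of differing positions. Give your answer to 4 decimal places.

The sequences differ at positions 2 (C/A), 5 (A/G), 8 (C/T), 11 (C/T), 12 (T/C), 13 (T/A), 17 (A/T).
p = 7/19 = 0.368421.
d = −0.75 · ln(1 − (4/3)·0.368421) = −0.75 · ln(0.508772) = −0.75 · (-0.675755) = 0.5068.

0.5068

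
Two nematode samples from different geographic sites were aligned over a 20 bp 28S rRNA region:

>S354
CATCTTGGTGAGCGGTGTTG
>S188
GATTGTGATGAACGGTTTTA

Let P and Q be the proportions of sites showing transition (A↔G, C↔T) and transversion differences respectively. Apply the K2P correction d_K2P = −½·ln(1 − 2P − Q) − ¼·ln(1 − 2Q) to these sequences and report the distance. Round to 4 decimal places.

0.4884

Differing sites — 1:C/G (Tv); 4:C/T (Ti); 5:T/G (Tv); 8:G/A (Ti); 12:G/A (Ti); 17:G/T (Tv); 20:G/A (Ti).
Of the 7 differences, 4 transitions and 3 transversions over 20 sites: P = 4/20 = 0.200000, Q = 3/20 = 0.150000.
d = −0.5·ln(0.450000) − 0.25·ln(0.700000) = −0.5·(-0.798508) − 0.25·(-0.356675) = 0.4884.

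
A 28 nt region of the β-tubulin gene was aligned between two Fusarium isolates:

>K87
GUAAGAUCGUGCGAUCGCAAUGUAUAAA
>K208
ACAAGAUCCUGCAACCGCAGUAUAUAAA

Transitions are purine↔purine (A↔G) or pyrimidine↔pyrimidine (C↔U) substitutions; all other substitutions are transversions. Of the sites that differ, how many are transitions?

Differing sites — 1:G/A (Ti); 2:U/C (Ti); 9:G/C (Tv); 13:G/A (Ti); 15:U/C (Ti); 20:A/G (Ti); 22:G/A (Ti).
Of the 7 differences, 6 transitions and 1 transversion, so the answer is 6.

6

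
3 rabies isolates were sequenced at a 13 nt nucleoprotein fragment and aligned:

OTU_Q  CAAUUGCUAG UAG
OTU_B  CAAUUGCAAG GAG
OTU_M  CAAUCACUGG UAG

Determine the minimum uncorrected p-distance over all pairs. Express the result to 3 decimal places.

Pairwise Hamming distances:
  OTU_Q vs OTU_B: 2
  OTU_Q vs OTU_M: 3
  OTU_B vs OTU_M: 5
The smallest is 2 mismatches, between OTU_Q and OTU_B; p = 2/13 = 0.154.

0.154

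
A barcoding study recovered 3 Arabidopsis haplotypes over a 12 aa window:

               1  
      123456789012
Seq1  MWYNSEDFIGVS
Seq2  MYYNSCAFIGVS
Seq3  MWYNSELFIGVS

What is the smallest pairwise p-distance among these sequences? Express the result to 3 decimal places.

Pairwise Hamming distances:
  Seq1 vs Seq2: 3
  Seq1 vs Seq3: 1
  Seq2 vs Seq3: 3
The smallest is 1 mismatch, between Seq1 and Seq3; p = 1/12 = 0.083.

0.083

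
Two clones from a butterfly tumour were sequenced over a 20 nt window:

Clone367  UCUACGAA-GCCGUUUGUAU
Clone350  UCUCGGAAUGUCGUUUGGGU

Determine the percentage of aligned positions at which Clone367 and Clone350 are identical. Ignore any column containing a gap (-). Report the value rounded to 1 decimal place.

Excluding the 1 gap column leaves 19 comparable sites.
Differing sites — 4:A/C; 5:C/G; 11:C/U; 18:U/G; 19:A/G.
14 of the 19 comparable sites match, so the percent identity is 14/19 × 100 = 73.7%.

73.7%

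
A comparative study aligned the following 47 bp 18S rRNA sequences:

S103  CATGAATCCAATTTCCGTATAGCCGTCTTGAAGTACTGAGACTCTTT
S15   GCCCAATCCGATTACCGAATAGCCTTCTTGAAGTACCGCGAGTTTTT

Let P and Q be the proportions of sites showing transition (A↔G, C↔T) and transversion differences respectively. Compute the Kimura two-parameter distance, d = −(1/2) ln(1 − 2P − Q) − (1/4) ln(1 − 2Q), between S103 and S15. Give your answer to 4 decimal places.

0.3121

Mismatches occur at site 1 (C/G, transversion), site 2 (A/C, transversion), site 3 (T/C, transition), site 4 (G/C, transversion), site 10 (A/G, transition), site 14 (T/A, transversion), site 18 (T/A, transversion), site 25 (G/T, transversion), site 37 (T/C, transition), site 39 (A/C, transversion), site 42 (C/G, transversion), site 44 (C/T, transition).
Of the 12 differences, 4 transitions and 8 transversions over 47 sites: P = 4/47 = 0.085106, Q = 8/47 = 0.170213.
d = −0.5·ln(0.659575) − 0.25·ln(0.659574) = −0.5·(-0.416160) − 0.25·(-0.416161) = 0.3121.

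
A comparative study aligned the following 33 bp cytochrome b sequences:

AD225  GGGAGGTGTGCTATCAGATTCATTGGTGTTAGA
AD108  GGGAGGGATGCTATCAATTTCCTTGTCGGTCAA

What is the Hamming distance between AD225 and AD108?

Differing sites — 7:T/G; 8:G/A; 17:G/A; 18:A/T; 22:A/C; 26:G/T; 27:T/C; 29:T/G; 31:A/C; 32:G/A.
That gives 10 mismatches out of 33 aligned sites, so the Hamming distance is 10.

10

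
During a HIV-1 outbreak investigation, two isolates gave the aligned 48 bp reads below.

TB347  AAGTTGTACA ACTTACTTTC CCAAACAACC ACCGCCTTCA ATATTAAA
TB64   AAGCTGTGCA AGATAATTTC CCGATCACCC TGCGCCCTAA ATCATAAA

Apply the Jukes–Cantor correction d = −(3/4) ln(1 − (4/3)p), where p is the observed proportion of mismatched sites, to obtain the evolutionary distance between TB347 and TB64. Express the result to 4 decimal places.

Differing sites — 4:T/C; 8:A/G; 12:C/G; 13:T/A; 16:C/A; 23:A/G; 25:A/T; 28:A/C; 31:A/T; 32:C/G; 37:T/C; 39:C/A; 43:A/C; 44:T/A.
p = 14/48 = 0.291667.
d = −0.75 · ln(1 − (4/3)·0.291667) = −0.75 · ln(0.611111) = −0.75 · (-0.492477) = 0.3694.

0.3694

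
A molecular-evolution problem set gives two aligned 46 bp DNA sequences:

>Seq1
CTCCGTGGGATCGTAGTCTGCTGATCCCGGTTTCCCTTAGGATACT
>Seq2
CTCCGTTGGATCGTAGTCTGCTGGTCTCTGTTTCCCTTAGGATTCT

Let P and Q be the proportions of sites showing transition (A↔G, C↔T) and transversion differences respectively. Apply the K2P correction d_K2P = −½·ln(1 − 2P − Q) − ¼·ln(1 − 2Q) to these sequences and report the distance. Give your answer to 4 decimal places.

Mismatches occur at site 7 (G/T, transversion), site 24 (A/G, transition), site 27 (C/T, transition), site 29 (G/T, transversion), site 44 (A/T, transversion).
Of the 5 differences, 2 transitions and 3 transversions over 46 sites: P = 2/46 = 0.043478, Q = 3/46 = 0.065217.
d = −0.5·ln(0.847827) − 0.25·ln(0.869566) = −0.5·(-0.165079) − 0.25·(-0.139761) = 0.1175.

0.1175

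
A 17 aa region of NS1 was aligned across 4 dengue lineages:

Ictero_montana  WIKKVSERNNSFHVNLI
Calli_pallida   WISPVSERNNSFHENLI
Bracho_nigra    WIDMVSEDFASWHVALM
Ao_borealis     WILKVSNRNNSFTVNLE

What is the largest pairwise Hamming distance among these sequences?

Pairwise Hamming distances:
  Ictero_montana vs Calli_pallida: 3
  Ictero_montana vs Bracho_nigra: 8
  Ictero_montana vs Ao_borealis: 4
  Calli_pallida vs Bracho_nigra: 9
  Calli_pallida vs Ao_borealis: 6
  Bracho_nigra vs Ao_borealis: 10
The largest is 10, between Bracho_nigra and Ao_borealis.

10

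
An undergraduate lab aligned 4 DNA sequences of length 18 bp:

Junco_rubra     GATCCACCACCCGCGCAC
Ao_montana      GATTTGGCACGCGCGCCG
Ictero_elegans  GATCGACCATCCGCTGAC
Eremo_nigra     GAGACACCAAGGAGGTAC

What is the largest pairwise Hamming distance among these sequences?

Pairwise Hamming distances:
  Junco_rubra vs Ao_montana: 7
  Junco_rubra vs Ictero_elegans: 4
  Junco_rubra vs Eremo_nigra: 8
  Ao_montana vs Ictero_elegans: 10
  Ao_montana vs Eremo_nigra: 12
  Ictero_elegans vs Eremo_nigra: 10
The largest is 12, between Ao_montana and Eremo_nigra.

12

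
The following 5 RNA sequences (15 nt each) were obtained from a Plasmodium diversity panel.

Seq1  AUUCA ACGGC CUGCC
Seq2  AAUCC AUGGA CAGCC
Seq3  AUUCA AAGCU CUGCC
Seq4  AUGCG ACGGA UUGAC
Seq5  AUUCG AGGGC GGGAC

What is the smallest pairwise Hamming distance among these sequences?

3

Pairwise Hamming distances:
  Seq1 vs Seq2: 5
  Seq1 vs Seq3: 3
  Seq1 vs Seq4: 5
  Seq1 vs Seq5: 5
  Seq2 vs Seq3: 6
  Seq2 vs Seq4: 7
  Seq2 vs Seq5: 7
  Seq3 vs Seq4: 7
  Seq3 vs Seq5: 7
  Seq4 vs Seq5: 5
The smallest is 3, between Seq1 and Seq3.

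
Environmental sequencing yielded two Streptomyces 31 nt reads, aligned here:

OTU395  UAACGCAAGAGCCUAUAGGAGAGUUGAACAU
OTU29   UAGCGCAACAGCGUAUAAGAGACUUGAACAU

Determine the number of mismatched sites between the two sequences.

Mismatches occur at site 3 (A↔G), site 9 (G↔C), site 13 (C↔G), site 18 (G↔A), site 23 (G↔C).
That gives 5 mismatches out of 31 aligned sites, so the Hamming distance is 5.

5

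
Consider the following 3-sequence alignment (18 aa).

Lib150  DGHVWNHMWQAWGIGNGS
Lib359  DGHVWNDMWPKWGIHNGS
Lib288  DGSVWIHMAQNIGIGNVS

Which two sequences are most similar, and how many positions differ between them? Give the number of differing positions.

4

Pairwise Hamming distances:
  Lib150 vs Lib359: 4
  Lib150 vs Lib288: 6
  Lib359 vs Lib288: 9
The smallest is 4, between Lib150 and Lib359.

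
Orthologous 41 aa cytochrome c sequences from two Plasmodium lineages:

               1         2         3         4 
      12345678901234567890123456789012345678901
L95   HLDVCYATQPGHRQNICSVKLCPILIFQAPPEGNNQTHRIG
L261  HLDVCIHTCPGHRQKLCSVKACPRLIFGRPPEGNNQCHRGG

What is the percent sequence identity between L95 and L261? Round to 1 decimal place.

The sequences differ at positions 6 (Y/I), 7 (A/H), 9 (Q/C), 15 (N/K), 16 (I/L), 21 (L/A), 24 (I/R), 28 (Q/G), 29 (A/R), 37 (T/C), 40 (I/G).
30 of the 41 sites match, so the percent identity is 30/41 × 100 = 73.2%.

73.2%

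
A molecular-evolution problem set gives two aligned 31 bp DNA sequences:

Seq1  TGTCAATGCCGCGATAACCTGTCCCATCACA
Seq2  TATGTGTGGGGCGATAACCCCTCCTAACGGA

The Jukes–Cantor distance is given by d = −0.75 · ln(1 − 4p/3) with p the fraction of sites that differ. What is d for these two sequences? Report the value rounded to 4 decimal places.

The sequences differ at positions 2 (G/A), 4 (C/G), 5 (A/T), 6 (A/G), 9 (C/G), 10 (C/G), 20 (T/C), 21 (G/C), 25 (C/T), 27 (T/A), 29 (A/G), 30 (C/G).
p = 12/31 = 0.387097.
d = −0.75 · ln(1 − (4/3)·0.387097) = −0.75 · ln(0.483871) = −0.75 · (-0.725937) = 0.5445.

0.5445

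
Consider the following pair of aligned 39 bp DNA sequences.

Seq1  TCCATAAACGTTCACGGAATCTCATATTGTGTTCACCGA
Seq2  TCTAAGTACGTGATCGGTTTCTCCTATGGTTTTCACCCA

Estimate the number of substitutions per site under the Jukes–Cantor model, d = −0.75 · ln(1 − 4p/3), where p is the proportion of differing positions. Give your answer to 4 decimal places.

Differing sites — 3:C/T; 5:T/A; 6:A/G; 7:A/T; 12:T/G; 13:C/A; 14:A/T; 18:A/T; 19:A/T; 24:A/C; 28:T/G; 31:G/T; 38:G/C.
p = 13/39 = 0.333333.
d = −0.75 · ln(1 − (4/3)·0.333333) = −0.75 · ln(0.555556) = −0.75 · (-0.587786) = 0.4408.

0.4408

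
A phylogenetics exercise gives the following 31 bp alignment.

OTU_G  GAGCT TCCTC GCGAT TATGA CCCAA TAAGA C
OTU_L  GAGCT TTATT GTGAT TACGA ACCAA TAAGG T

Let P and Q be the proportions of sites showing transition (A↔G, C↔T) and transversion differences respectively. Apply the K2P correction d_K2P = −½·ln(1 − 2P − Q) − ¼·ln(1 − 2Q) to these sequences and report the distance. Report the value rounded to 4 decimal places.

Differing sites — 7:C/T (Ti); 8:C/A (Tv); 10:C/T (Ti); 12:C/T (Ti); 18:T/C (Ti); 21:C/A (Tv); 30:A/G (Ti); 31:C/T (Ti).
Of the 8 differences, 6 transitions and 2 transversions over 31 sites: P = 6/31 = 0.193548, Q = 2/31 = 0.064516.
d = −0.5·ln(0.548388) − 0.25·ln(0.870968) = −0.5·(-0.600772) − 0.25·(-0.138150) = 0.3349.

0.3349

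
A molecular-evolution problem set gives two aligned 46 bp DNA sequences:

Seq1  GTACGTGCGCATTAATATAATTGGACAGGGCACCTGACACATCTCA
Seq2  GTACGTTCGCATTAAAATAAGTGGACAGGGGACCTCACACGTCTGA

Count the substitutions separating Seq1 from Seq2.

The sequences differ at positions 7 (G/T), 16 (T/A), 21 (T/G), 31 (C/G), 36 (G/C), 41 (A/G), 45 (C/G).
That gives 7 mismatches out of 46 aligned sites, so the Hamming distance is 7.

7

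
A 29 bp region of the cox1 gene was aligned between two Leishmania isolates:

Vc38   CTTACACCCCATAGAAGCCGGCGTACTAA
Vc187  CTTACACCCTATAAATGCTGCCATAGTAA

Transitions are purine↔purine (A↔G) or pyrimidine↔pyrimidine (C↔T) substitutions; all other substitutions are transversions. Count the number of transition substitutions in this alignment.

4

Differing sites — 10:C/T (Ti); 14:G/A (Ti); 16:A/T (Tv); 19:C/T (Ti); 21:G/C (Tv); 23:G/A (Ti); 26:C/G (Tv).
Of the 7 differences, 4 transitions and 3 transversions, so the answer is 4.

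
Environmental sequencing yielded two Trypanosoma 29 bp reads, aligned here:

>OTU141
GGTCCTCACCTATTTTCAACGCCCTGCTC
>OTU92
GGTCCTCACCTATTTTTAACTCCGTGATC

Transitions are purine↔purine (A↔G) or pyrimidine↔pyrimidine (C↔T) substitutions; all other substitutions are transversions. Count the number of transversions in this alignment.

3

Mismatches occur at site 17 (C/T, transition), site 21 (G/T, transversion), site 24 (C/G, transversion), site 27 (C/A, transversion).
Of the 4 differences, 1 transition and 3 transversions, so the answer is 3.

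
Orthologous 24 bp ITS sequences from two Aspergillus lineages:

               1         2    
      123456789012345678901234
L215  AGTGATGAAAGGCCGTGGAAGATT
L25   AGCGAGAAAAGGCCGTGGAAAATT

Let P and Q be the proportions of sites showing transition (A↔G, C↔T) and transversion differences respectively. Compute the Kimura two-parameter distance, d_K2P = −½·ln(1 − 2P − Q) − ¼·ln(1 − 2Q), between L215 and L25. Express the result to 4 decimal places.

0.1942

The sequences differ at positions 3 (T/C, transition), 6 (T/G, transversion), 7 (G/A, transition), 21 (G/A, transition).
Of the 4 differences, 3 transitions and 1 transversion over 24 sites: P = 3/24 = 0.125000, Q = 1/24 = 0.041667.
d = −0.5·ln(0.708333) − 0.25·ln(0.916666) = −0.5·(-0.344841) − 0.25·(-0.087012) = 0.1942.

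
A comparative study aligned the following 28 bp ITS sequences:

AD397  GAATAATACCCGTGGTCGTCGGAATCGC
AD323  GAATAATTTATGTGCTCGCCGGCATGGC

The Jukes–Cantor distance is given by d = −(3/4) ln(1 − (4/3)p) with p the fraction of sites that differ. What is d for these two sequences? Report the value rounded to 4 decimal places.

0.3597

Differing sites — 8:A/T; 9:C/T; 10:C/A; 11:C/T; 15:G/C; 19:T/C; 23:A/C; 26:C/G.
p = 8/28 = 0.285714.
d = −0.75 · ln(1 − (4/3)·0.285714) = −0.75 · ln(0.619048) = −0.75 · (-0.479572) = 0.3597.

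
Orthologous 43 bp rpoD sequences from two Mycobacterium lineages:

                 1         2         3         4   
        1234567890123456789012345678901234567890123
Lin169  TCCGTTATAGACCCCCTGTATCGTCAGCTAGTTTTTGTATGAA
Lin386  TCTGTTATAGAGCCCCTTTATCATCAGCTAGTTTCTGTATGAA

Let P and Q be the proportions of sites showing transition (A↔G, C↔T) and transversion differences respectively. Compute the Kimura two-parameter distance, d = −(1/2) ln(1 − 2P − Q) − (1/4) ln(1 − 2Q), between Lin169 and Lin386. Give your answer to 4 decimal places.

Differing sites — 3:C/T (Ti); 12:C/G (Tv); 18:G/T (Tv); 23:G/A (Ti); 35:T/C (Ti).
Of the 5 differences, 3 transitions and 2 transversions over 43 sites: P = 3/43 = 0.069767, Q = 2/43 = 0.046512.
d = −0.5·ln(0.813954) − 0.25·ln(0.906976) = −0.5·(-0.205851) − 0.25·(-0.097639) = 0.1273.

0.1273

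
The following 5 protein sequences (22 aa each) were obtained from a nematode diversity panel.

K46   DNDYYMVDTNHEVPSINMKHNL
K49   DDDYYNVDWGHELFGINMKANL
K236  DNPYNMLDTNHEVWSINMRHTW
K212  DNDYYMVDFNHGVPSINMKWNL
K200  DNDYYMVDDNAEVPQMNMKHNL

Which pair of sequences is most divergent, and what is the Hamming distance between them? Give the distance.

Pairwise Hamming distances:
  K46 vs K49: 8
  K46 vs K236: 7
  K46 vs K212: 3
  K46 vs K200: 4
  K49 vs K236: 14
  K49 vs K212: 9
  K49 vs K200: 10
  K236 vs K212: 10
  K236 vs K200: 11
  K212 vs K200: 6
The largest is 14, between K49 and K236.

14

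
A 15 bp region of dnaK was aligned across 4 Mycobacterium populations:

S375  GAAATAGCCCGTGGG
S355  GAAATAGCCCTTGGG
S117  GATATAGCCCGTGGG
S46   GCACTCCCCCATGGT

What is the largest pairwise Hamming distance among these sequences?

7

Pairwise Hamming distances:
  S375 vs S355: 1
  S375 vs S117: 1
  S375 vs S46: 6
  S355 vs S117: 2
  S355 vs S46: 6
  S117 vs S46: 7
The largest is 7, between S117 and S46.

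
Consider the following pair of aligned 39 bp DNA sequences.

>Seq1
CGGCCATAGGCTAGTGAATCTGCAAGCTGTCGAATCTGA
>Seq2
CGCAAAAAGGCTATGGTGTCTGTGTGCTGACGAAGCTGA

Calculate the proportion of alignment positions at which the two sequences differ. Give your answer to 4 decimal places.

0.3333

Mismatches occur at site 3 (G→C), site 4 (C→A), site 5 (C→A), site 7 (T→A), site 14 (G→T), site 15 (T→G), site 17 (A→T), site 18 (A→G), site 23 (C→T), site 24 (A→G), site 25 (A→T), site 30 (T→A), site 35 (T→G).
There are 13 differences over 39 sites, so p = 13/39 = 0.3333.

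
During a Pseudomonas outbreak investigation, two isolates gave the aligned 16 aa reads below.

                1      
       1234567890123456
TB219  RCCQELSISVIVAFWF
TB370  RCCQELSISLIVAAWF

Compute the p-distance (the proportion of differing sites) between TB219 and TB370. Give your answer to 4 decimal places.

0.1250

Mismatches occur at site 10 (V↔L), site 14 (F↔A).
There are 2 differences over 16 sites, so p = 2/16 = 0.1250.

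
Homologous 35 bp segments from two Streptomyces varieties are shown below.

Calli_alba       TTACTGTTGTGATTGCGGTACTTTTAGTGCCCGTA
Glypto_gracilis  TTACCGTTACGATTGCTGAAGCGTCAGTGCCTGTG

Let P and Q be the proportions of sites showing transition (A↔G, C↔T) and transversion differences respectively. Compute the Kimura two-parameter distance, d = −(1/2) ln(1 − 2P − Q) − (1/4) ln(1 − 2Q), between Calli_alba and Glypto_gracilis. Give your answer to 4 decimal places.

Mismatches occur at site 5 (T→C, transition), site 9 (G→A, transition), site 10 (T→C, transition), site 17 (G→T, transversion), site 19 (T→A, transversion), site 21 (C→G, transversion), site 22 (T→C, transition), site 23 (T→G, transversion), site 25 (T→C, transition), site 32 (C→T, transition), site 35 (A→G, transition).
Of the 11 differences, 7 transitions and 4 transversions over 35 sites: P = 7/35 = 0.200000, Q = 4/35 = 0.114286.
d = −0.5·ln(0.485714) − 0.25·ln(0.771428) = −0.5·(-0.722135) − 0.25·(-0.259512) = 0.4259.

0.4259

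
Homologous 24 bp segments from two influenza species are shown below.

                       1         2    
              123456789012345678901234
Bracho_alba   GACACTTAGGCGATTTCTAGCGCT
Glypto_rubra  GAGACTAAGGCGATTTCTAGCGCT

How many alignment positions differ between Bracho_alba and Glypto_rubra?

2

The sequences differ at positions 3 (C/G), 7 (T/A).
That gives 2 mismatches out of 24 aligned sites, so the Hamming distance is 2.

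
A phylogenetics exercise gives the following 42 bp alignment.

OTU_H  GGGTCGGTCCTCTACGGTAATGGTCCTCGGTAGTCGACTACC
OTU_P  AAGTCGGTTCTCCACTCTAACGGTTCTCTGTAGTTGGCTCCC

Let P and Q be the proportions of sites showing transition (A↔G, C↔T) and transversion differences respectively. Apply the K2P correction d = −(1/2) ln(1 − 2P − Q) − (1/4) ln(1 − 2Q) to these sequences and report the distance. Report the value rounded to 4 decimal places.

0.3761

Differing sites — 1:G/A (Ti); 2:G/A (Ti); 9:C/T (Ti); 13:T/C (Ti); 16:G/T (Tv); 17:G/C (Tv); 21:T/C (Ti); 25:C/T (Ti); 29:G/T (Tv); 35:C/T (Ti); 37:A/G (Ti); 40:A/C (Tv).
Of the 12 differences, 8 transitions and 4 transversions over 42 sites: P = 8/42 = 0.190476, Q = 4/42 = 0.095238.
d = −0.5·ln(0.523810) − 0.25·ln(0.809524) = −0.5·(-0.646626) − 0.25·(-0.211309) = 0.3761.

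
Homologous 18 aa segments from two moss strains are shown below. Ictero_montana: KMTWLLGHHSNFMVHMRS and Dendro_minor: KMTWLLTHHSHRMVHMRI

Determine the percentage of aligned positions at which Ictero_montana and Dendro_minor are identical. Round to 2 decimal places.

The sequences differ at positions 7 (G/T), 11 (N/H), 12 (F/R), 18 (S/I).
14 of the 18 sites match, so the percent identity is 14/18 × 100 = 77.78%.

77.78%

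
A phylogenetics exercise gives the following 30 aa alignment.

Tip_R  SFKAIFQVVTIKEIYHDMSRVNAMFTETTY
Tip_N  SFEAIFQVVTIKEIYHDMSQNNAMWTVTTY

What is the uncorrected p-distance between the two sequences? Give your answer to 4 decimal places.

Differing sites — 3:K/E; 20:R/Q; 21:V/N; 25:F/W; 27:E/V.
There are 5 differences over 30 sites, so p = 5/30 = 0.1667.

0.1667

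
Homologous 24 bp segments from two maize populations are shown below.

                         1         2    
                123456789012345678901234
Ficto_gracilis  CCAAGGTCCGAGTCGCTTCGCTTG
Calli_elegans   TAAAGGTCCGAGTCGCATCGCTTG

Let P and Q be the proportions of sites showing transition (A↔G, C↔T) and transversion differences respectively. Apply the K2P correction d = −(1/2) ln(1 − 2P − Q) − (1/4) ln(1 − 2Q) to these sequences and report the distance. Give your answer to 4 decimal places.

The sequences differ at positions 1 (C/T, transition), 2 (C/A, transversion), 17 (T/A, transversion).
Of the 3 differences, 1 transition and 2 transversions over 24 sites: P = 1/24 = 0.041667, Q = 2/24 = 0.083333.
d = −0.5·ln(0.833333) − 0.25·ln(0.833334) = −0.5·(-0.182322) − 0.25·(-0.182321) = 0.1367.

0.1367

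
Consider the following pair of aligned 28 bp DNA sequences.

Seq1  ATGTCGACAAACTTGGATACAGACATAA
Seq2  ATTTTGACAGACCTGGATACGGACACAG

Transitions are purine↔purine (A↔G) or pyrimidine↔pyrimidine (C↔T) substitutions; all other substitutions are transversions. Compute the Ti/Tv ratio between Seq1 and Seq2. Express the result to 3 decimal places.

Differing sites — 3:G/T (Tv); 5:C/T (Ti); 10:A/G (Ti); 13:T/C (Ti); 21:A/G (Ti); 26:T/C (Ti); 28:A/G (Ti).
Of the 7 differences, 6 transitions and 1 transversion, so Ti/Tv = 6/1 = 6.000.

6.000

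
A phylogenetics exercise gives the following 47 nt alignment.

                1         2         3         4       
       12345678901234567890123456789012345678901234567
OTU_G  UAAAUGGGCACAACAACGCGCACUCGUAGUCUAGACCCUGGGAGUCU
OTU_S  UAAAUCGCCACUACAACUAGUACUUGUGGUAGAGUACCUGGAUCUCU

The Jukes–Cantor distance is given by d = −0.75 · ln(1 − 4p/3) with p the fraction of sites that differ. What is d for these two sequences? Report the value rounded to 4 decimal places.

Differing sites — 6:G/C; 8:G/C; 12:A/U; 18:G/U; 19:C/A; 21:C/U; 25:C/U; 28:A/G; 31:C/A; 32:U/G; 35:A/U; 36:C/A; 42:G/A; 43:A/U; 44:G/C.
p = 15/47 = 0.319149.
d = −0.75 · ln(1 − (4/3)·0.319149) = −0.75 · ln(0.574468) = −0.75 · (-0.554311) = 0.4157.

0.4157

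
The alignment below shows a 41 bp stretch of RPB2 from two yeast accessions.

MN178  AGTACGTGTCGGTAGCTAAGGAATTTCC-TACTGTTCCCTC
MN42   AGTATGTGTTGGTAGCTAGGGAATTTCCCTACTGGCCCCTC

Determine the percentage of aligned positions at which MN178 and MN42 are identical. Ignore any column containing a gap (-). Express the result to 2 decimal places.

87.50%

Excluding the 1 gap column leaves 40 comparable sites.
The sequences differ at positions 5 (C/T), 10 (C/T), 19 (A/G), 35 (T/G), 36 (T/C).
35 of the 40 comparable sites match, so the percent identity is 35/40 × 100 = 87.50%.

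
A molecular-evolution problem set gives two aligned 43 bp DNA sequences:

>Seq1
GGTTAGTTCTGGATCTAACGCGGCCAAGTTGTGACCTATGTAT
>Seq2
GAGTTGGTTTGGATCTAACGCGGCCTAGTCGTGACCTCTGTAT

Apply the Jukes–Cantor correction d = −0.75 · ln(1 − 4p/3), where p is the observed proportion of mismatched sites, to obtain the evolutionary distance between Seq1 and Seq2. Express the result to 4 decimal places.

0.2138

Differing sites — 2:G/A; 3:T/G; 5:A/T; 7:T/G; 9:C/T; 26:A/T; 30:T/C; 38:A/C.
p = 8/43 = 0.186047.
d = −0.75 · ln(1 − (4/3)·0.186047) = −0.75 · ln(0.751937) = −0.75 · (-0.285103) = 0.2138.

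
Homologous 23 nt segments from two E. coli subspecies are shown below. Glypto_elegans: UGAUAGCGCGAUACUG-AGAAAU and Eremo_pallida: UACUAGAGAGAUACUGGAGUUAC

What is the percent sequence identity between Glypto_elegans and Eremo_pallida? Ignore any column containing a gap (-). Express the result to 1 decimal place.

Excluding the 1 gap column leaves 22 comparable sites.
The sequences differ at positions 2 (G/A), 3 (A/C), 7 (C/A), 9 (C/A), 20 (A/U), 21 (A/U), 23 (U/C).
15 of the 22 comparable sites match, so the percent identity is 15/22 × 100 = 68.2%.

68.2%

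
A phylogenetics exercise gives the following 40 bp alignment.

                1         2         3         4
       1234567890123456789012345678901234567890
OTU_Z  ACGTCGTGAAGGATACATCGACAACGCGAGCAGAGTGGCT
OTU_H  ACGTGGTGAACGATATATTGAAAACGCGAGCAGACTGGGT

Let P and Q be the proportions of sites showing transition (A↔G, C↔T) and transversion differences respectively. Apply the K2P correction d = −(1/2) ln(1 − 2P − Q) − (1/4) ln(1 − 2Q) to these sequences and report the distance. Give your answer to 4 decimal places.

0.1994

Differing sites — 5:C/G (Tv); 11:G/C (Tv); 16:C/T (Ti); 19:C/T (Ti); 22:C/A (Tv); 35:G/C (Tv); 39:C/G (Tv).
Of the 7 differences, 2 transitions and 5 transversions over 40 sites: P = 2/40 = 0.050000, Q = 5/40 = 0.125000.
d = −0.5·ln(0.775000) − 0.25·ln(0.750000) = −0.5·(-0.254892) − 0.25·(-0.287682) = 0.1994.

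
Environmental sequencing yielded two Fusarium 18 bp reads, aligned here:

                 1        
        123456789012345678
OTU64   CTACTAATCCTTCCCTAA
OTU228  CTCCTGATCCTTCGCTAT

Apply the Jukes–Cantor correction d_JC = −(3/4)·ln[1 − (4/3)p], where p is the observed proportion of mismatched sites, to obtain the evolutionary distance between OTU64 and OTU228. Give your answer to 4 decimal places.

0.2635

Differing sites — 3:A/C; 6:A/G; 14:C/G; 18:A/T.
p = 4/18 = 0.222222.
d = −0.75 · ln(1 − (4/3)·0.222222) = −0.75 · ln(0.703704) = −0.75 · (-0.351397) = 0.2635.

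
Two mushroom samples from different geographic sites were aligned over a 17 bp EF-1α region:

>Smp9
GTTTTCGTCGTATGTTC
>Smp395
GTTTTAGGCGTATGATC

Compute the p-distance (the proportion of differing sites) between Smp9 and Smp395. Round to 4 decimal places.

Mismatches occur at site 6 (C↔A), site 8 (T↔G), site 15 (T↔A).
There are 3 differences over 17 sites, so p = 3/17 = 0.1765.

0.1765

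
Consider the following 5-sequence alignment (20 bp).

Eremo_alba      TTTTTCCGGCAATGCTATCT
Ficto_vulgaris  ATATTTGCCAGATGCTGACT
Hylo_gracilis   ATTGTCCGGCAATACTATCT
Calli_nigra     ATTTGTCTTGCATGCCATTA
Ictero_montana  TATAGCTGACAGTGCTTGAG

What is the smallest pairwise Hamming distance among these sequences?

Pairwise Hamming distances:
  Eremo_alba vs Ficto_vulgaris: 10
  Eremo_alba vs Hylo_gracilis: 3
  Eremo_alba vs Calli_nigra: 10
  Eremo_alba vs Ictero_montana: 10
  Ficto_vulgaris vs Hylo_gracilis: 11
  Ficto_vulgaris vs Calli_nigra: 12
  Ficto_vulgaris vs Ictero_montana: 16
  Hylo_gracilis vs Calli_nigra: 11
  Hylo_gracilis vs Ictero_montana: 12
  Calli_nigra vs Ictero_montana: 15
The smallest is 3, between Eremo_alba and Hylo_gracilis.

3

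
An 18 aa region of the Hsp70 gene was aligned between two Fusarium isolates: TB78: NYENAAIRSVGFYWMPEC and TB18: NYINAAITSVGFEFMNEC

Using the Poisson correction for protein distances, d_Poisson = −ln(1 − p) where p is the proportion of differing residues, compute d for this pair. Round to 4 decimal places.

0.3254

The sequences differ at positions 3 (E/I), 8 (R/T), 13 (Y/E), 14 (W/F), 16 (P/N).
p = 5/18 = 0.277778.
d = −ln(1 − 0.277778) = −ln(0.722222) = 0.3254.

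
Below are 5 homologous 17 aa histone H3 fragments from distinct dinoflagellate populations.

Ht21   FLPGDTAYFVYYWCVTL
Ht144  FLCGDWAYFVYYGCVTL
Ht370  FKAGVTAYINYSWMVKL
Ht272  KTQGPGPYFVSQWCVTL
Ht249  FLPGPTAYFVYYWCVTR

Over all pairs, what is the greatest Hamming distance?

12

Pairwise Hamming distances:
  Ht21 vs Ht144: 3
  Ht21 vs Ht370: 8
  Ht21 vs Ht272: 8
  Ht21 vs Ht249: 2
  Ht144 vs Ht370: 10
  Ht144 vs Ht272: 9
  Ht144 vs Ht249: 5
  Ht370 vs Ht272: 12
  Ht370 vs Ht249: 9
  Ht272 vs Ht249: 8
The largest is 12, between Ht370 and Ht272.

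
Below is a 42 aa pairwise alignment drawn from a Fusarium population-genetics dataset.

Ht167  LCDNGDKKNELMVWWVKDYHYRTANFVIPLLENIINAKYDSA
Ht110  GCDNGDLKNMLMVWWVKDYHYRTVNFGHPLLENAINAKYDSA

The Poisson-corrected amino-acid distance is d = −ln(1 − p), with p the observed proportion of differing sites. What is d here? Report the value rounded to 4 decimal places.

The sequences differ at positions 1 (L/G), 7 (K/L), 10 (E/M), 24 (A/V), 27 (V/G), 28 (I/H), 34 (I/A).
p = 7/42 = 0.166667.
d = −ln(1 − 0.166667) = −ln(0.833333) = 0.1823.

0.1823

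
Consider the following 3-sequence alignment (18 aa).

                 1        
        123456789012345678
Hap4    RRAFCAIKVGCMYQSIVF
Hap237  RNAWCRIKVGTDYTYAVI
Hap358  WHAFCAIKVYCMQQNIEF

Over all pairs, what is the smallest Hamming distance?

Pairwise Hamming distances:
  Hap4 vs Hap237: 9
  Hap4 vs Hap358: 6
  Hap237 vs Hap358: 13
The smallest is 6, between Hap4 and Hap358.

6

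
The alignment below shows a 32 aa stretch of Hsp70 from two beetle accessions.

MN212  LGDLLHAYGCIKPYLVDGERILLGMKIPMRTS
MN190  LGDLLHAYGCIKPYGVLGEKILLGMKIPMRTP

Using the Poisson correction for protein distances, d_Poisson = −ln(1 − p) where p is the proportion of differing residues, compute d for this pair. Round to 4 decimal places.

0.1335

Mismatches occur at site 15 (L/G), site 17 (D/L), site 20 (R/K), site 32 (S/P).
p = 4/32 = 0.125000.
d = −ln(1 − 0.125000) = −ln(0.875000) = 0.1335.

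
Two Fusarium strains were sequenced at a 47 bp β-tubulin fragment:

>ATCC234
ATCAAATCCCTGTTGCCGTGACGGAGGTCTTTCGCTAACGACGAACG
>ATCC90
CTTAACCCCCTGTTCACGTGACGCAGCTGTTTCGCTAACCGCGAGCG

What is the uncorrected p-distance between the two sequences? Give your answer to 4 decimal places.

0.2553

The sequences differ at positions 1 (A/C), 3 (C/T), 6 (A/C), 7 (T/C), 15 (G/C), 16 (C/A), 24 (G/C), 27 (G/C), 29 (C/G), 40 (G/C), 41 (A/G), 45 (A/G).
There are 12 differences over 47 sites, so p = 12/47 = 0.2553.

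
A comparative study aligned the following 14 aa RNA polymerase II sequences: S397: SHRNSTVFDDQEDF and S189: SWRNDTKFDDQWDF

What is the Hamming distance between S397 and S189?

4

Differing sites — 2:H/W; 5:S/D; 7:V/K; 12:E/W.
That gives 4 mismatches out of 14 aligned sites, so the Hamming distance is 4.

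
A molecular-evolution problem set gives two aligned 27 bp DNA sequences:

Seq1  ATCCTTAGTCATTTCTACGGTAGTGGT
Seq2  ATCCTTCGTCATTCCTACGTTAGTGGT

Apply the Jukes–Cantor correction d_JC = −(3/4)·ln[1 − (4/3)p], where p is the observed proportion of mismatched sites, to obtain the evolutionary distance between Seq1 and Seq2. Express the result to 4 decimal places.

0.1203

The sequences differ at positions 7 (A/C), 14 (T/C), 20 (G/T).
p = 3/27 = 0.111111.
d = −0.75 · ln(1 − (4/3)·0.111111) = −0.75 · ln(0.851852) = −0.75 · (-0.160342) = 0.1203.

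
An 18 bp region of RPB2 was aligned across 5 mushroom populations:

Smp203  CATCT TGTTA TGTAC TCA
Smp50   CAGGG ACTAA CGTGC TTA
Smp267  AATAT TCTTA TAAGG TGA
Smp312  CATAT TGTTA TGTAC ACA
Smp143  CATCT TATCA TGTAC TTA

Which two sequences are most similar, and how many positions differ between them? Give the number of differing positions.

Pairwise Hamming distances:
  Smp203 vs Smp50: 9
  Smp203 vs Smp267: 8
  Smp203 vs Smp312: 2
  Smp203 vs Smp143: 3
  Smp50 vs Smp267: 11
  Smp50 vs Smp312: 10
  Smp50 vs Smp143: 8
  Smp267 vs Smp312: 8
  Smp267 vs Smp143: 9
  Smp312 vs Smp143: 5
The smallest is 2, between Smp203 and Smp312.

2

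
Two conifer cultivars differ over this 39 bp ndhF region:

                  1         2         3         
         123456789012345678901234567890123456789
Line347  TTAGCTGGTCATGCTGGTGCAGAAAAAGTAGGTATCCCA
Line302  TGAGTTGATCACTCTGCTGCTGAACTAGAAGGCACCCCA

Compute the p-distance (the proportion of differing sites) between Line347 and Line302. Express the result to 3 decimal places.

0.308

The sequences differ at positions 2 (T/G), 5 (C/T), 8 (G/A), 12 (T/C), 13 (G/T), 17 (G/C), 21 (A/T), 25 (A/C), 26 (A/T), 29 (T/A), 33 (T/C), 35 (T/C).
There are 12 differences over 39 sites, so p = 12/39 = 0.308.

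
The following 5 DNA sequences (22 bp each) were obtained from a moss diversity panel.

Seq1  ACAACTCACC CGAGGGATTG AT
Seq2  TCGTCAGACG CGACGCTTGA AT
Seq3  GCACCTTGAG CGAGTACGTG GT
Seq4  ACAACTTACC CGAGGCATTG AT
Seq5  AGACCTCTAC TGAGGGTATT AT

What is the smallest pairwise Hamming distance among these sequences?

Pairwise Hamming distances:
  Seq1 vs Seq2: 11
  Seq1 vs Seq3: 11
  Seq1 vs Seq4: 2
  Seq1 vs Seq5: 8
  Seq2 vs Seq3: 15
  Seq2 vs Seq4: 10
  Seq2 vs Seq5: 15
  Seq3 vs Seq4: 10
  Seq3 vs Seq5: 12
  Seq4 vs Seq5: 10
The smallest is 2, between Seq1 and Seq4.

2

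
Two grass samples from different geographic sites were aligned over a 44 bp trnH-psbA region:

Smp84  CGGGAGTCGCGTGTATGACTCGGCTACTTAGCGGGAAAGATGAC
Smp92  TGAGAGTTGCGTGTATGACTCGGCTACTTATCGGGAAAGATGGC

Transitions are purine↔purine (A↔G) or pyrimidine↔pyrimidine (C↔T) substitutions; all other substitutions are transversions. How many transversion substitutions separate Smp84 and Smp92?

1

Differing sites — 1:C/T (Ti); 3:G/A (Ti); 8:C/T (Ti); 31:G/T (Tv); 43:A/G (Ti).
Of the 5 differences, 4 transitions and 1 transversion, so the answer is 1.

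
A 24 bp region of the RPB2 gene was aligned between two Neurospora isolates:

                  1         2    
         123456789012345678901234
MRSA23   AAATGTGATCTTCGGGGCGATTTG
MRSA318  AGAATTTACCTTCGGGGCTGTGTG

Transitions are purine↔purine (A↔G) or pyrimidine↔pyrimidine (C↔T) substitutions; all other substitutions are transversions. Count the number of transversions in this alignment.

Mismatches occur at site 2 (A↔G, transition), site 4 (T↔A, transversion), site 5 (G↔T, transversion), site 7 (G↔T, transversion), site 9 (T↔C, transition), site 19 (G↔T, transversion), site 20 (A↔G, transition), site 22 (T↔G, transversion).
Of the 8 differences, 3 transitions and 5 transversions, so the answer is 5.

5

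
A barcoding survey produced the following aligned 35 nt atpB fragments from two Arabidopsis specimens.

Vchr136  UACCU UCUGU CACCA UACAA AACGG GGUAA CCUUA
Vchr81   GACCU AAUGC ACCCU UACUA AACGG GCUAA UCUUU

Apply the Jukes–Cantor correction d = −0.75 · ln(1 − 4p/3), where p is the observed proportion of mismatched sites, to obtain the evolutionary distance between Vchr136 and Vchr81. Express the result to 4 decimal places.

Mismatches occur at site 1 (U/G), site 6 (U/A), site 7 (C/A), site 10 (U/C), site 11 (C/A), site 12 (A/C), site 15 (A/U), site 19 (A/U), site 27 (G/C), site 31 (C/U), site 35 (A/U).
p = 11/35 = 0.314286.
d = −0.75 · ln(1 − (4/3)·0.314286) = −0.75 · ln(0.580952) = −0.75 · (-0.543087) = 0.4073.

0.4073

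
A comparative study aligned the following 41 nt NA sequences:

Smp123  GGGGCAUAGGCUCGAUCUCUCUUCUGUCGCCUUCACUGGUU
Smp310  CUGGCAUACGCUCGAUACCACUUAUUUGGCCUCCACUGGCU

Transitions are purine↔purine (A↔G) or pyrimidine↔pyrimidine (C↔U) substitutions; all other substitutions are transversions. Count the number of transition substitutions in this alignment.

3

The sequences differ at positions 1 (G/C, transversion), 2 (G/U, transversion), 9 (G/C, transversion), 17 (C/A, transversion), 18 (U/C, transition), 20 (U/A, transversion), 24 (C/A, transversion), 26 (G/U, transversion), 28 (C/G, transversion), 33 (U/C, transition), 40 (U/C, transition).
Of the 11 differences, 3 transitions and 8 transversions, so the answer is 3.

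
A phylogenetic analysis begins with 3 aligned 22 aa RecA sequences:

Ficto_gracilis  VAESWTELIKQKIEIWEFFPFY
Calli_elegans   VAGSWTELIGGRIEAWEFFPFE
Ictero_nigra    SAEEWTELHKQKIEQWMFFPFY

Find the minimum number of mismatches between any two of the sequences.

5

Pairwise Hamming distances:
  Ficto_gracilis vs Calli_elegans: 6
  Ficto_gracilis vs Ictero_nigra: 5
  Calli_elegans vs Ictero_nigra: 10
The smallest is 5, between Ficto_gracilis and Ictero_nigra.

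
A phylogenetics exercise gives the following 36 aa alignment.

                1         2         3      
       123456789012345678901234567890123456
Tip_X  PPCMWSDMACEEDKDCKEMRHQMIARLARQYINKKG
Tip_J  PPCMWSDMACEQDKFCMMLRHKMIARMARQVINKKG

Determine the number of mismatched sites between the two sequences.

Mismatches occur at site 12 (E↔Q), site 15 (D↔F), site 17 (K↔M), site 18 (E↔M), site 19 (M↔L), site 22 (Q↔K), site 27 (L↔M), site 31 (Y↔V).
That gives 8 mismatches out of 36 aligned sites, so the Hamming distance is 8.

8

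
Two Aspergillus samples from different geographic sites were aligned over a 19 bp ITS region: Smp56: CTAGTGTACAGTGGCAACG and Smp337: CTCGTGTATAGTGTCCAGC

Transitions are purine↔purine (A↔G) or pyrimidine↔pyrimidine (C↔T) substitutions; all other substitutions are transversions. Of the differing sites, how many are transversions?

5

The sequences differ at positions 3 (A/C, transversion), 9 (C/T, transition), 14 (G/T, transversion), 16 (A/C, transversion), 18 (C/G, transversion), 19 (G/C, transversion).
Of the 6 differences, 1 transition and 5 transversions, so the answer is 5.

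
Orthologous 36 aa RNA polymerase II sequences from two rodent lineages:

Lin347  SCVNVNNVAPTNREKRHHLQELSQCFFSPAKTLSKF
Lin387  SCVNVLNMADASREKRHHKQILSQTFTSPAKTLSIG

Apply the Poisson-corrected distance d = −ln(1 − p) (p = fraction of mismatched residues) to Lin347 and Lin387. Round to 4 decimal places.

Differing sites — 6:N/L; 8:V/M; 10:P/D; 11:T/A; 12:N/S; 19:L/K; 21:E/I; 25:C/T; 27:F/T; 35:K/I; 36:F/G.
p = 11/36 = 0.305556.
d = −ln(1 − 0.305556) = −ln(0.694444) = 0.3646.

0.3646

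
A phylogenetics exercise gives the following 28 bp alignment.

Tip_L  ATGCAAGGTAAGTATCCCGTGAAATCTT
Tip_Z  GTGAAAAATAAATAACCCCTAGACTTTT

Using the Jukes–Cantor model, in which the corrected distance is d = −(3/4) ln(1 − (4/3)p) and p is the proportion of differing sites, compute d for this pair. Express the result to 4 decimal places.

Mismatches occur at site 1 (A/G), site 4 (C/A), site 7 (G/A), site 8 (G/A), site 12 (G/A), site 15 (T/A), site 19 (G/C), site 21 (G/A), site 22 (A/G), site 24 (A/C), site 26 (C/T).
p = 11/28 = 0.392857.
d = −0.75 · ln(1 − (4/3)·0.392857) = −0.75 · ln(0.476191) = −0.75 · (-0.741936) = 0.5565.

0.5565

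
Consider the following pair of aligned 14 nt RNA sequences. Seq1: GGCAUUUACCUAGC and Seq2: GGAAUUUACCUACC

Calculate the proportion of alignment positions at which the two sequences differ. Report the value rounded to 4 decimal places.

0.1429

Differing sites — 3:C/A; 13:G/C.
There are 2 differences over 14 sites, so p = 2/14 = 0.1429.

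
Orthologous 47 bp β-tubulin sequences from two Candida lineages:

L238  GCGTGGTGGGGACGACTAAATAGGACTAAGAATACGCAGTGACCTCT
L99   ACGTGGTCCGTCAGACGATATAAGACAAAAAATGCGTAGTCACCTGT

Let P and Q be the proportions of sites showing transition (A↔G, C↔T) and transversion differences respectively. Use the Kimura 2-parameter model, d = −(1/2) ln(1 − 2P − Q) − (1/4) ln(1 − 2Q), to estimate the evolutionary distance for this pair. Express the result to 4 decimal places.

The sequences differ at positions 1 (G/A, transition), 8 (G/C, transversion), 9 (G/C, transversion), 11 (G/T, transversion), 12 (A/C, transversion), 13 (C/A, transversion), 17 (T/G, transversion), 19 (A/T, transversion), 23 (G/A, transition), 27 (T/A, transversion), 30 (G/A, transition), 34 (A/G, transition), 37 (C/T, transition), 41 (G/C, transversion), 46 (C/G, transversion).
Of the 15 differences, 5 transitions and 10 transversions over 47 sites: P = 5/47 = 0.106383, Q = 10/47 = 0.212766.
d = −0.5·ln(0.574468) − 0.25·ln(0.574468) = −0.5·(-0.554311) − 0.25·(-0.554311) = 0.4157.

0.4157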